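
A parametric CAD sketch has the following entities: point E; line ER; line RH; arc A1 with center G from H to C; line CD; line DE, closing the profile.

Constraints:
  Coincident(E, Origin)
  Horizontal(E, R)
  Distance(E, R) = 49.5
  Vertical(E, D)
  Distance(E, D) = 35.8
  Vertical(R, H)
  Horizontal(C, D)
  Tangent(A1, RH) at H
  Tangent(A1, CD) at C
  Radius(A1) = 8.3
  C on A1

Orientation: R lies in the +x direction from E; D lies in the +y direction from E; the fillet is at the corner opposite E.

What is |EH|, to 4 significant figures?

56.63

E is at the origin; ER is horizontal with |ER| = 49.5 and R on the +x side, so R = (49.50, 0.000). E and D share the same x with |ED| = 35.8 and D on the +y side, so D = (0.000, 35.80). The virtual corner opposite E is at (49.50, 35.80). The tangent condition forces GH to be normal to RH and since A1 is tangent to CD there, GC ⟂ CD, with radius 8.3, so the center G sits 8.3 in from both sides at G = (41.20, 27.50). That places the tangent points at H = (49.50, 27.50) on RH and C = (41.20, 35.80) on CD. Then |EH| = |H − E| = 56.63.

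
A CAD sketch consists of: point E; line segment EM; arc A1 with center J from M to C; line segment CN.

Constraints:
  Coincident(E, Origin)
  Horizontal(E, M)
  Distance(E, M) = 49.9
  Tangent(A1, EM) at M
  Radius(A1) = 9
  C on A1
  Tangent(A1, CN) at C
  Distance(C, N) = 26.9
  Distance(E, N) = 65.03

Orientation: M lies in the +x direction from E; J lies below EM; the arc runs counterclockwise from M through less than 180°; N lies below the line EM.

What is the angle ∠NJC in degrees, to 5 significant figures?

71.501°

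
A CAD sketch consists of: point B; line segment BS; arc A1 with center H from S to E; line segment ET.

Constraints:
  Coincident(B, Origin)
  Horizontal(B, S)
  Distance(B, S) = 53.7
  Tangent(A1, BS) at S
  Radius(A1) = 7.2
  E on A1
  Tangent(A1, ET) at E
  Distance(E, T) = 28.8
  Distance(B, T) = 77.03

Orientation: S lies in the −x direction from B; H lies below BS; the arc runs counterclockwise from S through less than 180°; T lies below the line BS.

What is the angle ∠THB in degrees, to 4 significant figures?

131.2°

Checks: ∠(HS, SB) = 90.00° ✓; |HE| = 7.200 ✓; ∠(HE, ET) = 90.00° ✓; |ET| = 28.80 ✓; |BT| = 77.03 ✓.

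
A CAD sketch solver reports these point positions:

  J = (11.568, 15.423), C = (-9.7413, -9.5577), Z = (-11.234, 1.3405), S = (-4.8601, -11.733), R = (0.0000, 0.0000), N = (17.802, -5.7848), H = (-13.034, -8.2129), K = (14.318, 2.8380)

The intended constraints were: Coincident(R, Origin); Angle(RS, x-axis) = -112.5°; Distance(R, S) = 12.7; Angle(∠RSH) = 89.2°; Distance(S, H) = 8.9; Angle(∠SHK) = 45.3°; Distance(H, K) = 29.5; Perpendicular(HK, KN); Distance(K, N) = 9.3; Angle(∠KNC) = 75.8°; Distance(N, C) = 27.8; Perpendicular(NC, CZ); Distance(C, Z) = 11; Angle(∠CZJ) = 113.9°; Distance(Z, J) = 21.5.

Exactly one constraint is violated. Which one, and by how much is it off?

Distance(Z, J) = 21.5 — off by 5.30.

R = (0.00, 0.00) ✓; RS at -112.5° ✓; |RS| = 12.70 ✓; ∠RSH = 89.20° ✓; |SH| = 8.900 ✓; ∠SHK = 45.30° ✓; |HK| = 29.50 ✓; ∠(HK, KN) = 90.00° ✓; |KN| = 9.300 ✓; ∠KNC = 75.80° ✓; |NC| = 27.80 ✓; ∠(NC, CZ) = 90.00° ✓; |CZ| = 11.00 ✓; ∠CZJ = 113.9° ✓; |ZJ| = 26.80 ✗.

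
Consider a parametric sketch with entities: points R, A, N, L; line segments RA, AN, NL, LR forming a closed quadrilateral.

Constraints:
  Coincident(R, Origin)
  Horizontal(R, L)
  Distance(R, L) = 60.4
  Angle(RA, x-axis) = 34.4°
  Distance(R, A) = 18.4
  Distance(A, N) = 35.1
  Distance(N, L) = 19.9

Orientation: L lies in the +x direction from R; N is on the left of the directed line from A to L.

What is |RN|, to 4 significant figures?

52.45

Checks: |AN| = 35.10 ✓; |NL| = 19.90 ✓.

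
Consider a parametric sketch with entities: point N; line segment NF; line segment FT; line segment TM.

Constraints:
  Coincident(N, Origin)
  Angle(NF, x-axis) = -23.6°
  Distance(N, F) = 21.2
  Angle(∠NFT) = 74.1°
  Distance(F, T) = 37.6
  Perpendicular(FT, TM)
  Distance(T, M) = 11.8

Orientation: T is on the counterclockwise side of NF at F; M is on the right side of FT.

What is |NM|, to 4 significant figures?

45.24

N is at the origin; NF runs at -23.6° with length 21.2, so F = 21.2·(cos -23.6°, sin -23.6°) = (19.43, -8.487). ∠NFT = 74.1°, so FT runs at -23.6° + (180° − 74.1°) = 82.30° from the x-axis; with |FT| = 37.6, T = F + 37.6·(cos 82.30°, sin 82.30°) = (24.46, 28.77). FT is perpendicular to TM; with |TM| = 11.8 on the right of FT, M = T + 11.8·(0.9910, -0.1340) = (36.16, 27.19). Then |NM| = |M − N| = 45.24.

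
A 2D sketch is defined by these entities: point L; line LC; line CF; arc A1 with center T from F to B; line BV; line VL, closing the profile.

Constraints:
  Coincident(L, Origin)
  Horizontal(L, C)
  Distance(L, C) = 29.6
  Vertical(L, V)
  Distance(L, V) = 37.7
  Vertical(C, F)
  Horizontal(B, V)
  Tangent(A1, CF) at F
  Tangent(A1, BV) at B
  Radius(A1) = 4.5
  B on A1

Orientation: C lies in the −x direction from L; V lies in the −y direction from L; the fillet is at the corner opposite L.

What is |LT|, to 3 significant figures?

41.6

L is at the origin; L and C share the same y with |LC| = 29.6 and C on the −x side, so C = (-29.6, 0.00). L and V share the same x with |LV| = 37.7 and V on the −y side, so V = (0.00, -37.7). The virtual corner opposite L is at (-29.6, -37.7). The tangent condition forces TF to be normal to CF and tangency of A1 to BV means the radius TB is perpendicular to BV, with radius 4.5, so the center T sits 4.5 in from both sides at T = (-25.1, -33.2). Then |LT| = |T − L| = 41.6.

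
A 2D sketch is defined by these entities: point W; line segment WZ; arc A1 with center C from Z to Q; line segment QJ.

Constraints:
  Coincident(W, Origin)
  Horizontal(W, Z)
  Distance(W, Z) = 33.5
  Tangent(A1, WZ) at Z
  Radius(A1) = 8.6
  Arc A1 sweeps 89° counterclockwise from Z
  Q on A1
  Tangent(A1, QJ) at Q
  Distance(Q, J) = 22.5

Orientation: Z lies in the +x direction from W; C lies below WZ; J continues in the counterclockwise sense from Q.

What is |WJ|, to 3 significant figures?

39.5

W is at the origin; W and Z share the same y with |WZ| = 33.5 and Z on the +x side, so Z = (33.5, 0.00). A1 meets WZ tangentially, so CZ is at right angles to WZ, so C = Z + (0, -8.6) = (33.5, -8.60). On A1, Z sits at bearing 90° from C; an 89° counterclockwise sweep puts Q at bearing 179°, so Q = C + 8.6·(cos 179°, sin 179°) = (24.9, -8.45). Since A1 is tangent to QJ there, CQ ⟂ QJ, so QJ runs along (−sin 179°, cos 179°); with |QJ| = 22.5, J = (24.5, -30.9). Then |WJ| = |J − W| = 39.5.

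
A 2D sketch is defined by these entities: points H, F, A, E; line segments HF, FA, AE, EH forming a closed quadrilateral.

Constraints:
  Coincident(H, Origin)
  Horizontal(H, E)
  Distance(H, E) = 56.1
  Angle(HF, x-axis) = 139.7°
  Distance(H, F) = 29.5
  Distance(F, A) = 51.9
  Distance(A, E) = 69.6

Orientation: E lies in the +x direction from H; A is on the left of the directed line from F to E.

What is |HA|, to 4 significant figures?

57.47

H is at the origin; HE is horizontal with |HE| = 56.1 and E in +x, so E = (56.1, 0). HF runs at 139.7° with |HF| = 29.5, so F = (-22.50, 19.08). A is determined by |FA| = 51.9 and |AE| = 69.6 together: it lies at the intersection of circle(F, 51.9) and circle(E, 69.6). With |FE| = 80.88, the foot of the radical line on FE is 27.15 from F and the perpendicular offset is √(51.9² − 27.15²) = 44.23. Taking the left-of-FE solution: A = (14.32, 55.66).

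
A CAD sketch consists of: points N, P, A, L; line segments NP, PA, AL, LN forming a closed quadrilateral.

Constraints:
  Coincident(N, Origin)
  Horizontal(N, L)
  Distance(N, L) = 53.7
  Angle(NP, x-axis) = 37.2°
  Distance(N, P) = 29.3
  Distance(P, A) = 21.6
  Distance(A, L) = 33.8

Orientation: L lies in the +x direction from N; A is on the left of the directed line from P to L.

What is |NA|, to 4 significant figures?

50.90

Checks: NP at 37.20° ✓; |PA| = 21.60 ✓; |AL| = 33.80 ✓.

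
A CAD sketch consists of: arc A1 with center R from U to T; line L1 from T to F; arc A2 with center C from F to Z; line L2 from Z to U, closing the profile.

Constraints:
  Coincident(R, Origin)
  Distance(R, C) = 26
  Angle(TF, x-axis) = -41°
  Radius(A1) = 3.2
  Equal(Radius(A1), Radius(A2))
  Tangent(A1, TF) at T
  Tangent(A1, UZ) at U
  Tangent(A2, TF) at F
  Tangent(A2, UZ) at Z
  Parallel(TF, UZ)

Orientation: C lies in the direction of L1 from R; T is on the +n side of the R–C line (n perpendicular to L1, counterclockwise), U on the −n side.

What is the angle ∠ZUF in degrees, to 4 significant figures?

13.83°

The slot axis is L1's direction at -41.0°, so u = (cos -41.0°, sin -41.0°) = (0.7547, -0.6561) and n = (−sin -41.0°, cos -41.0°) = (0.6561, 0.7547). R is at the origin and C lies 26.0 along u from R, so C = 26.0·u = (19.62, -17.06). Tangency of A1 to both parallel lines with radius 3.2 puts T and U at R ± 3.2·n: T = (2.099, 2.415), U = (-2.099, -2.415). Equal radii place F and Z the same way about C: F = C + 3.2·n = (21.72, -14.64), Z = C − 3.2·n = (17.52, -19.47). Then cos ∠ZUF = UZ·UF / (|UZ||UF|), giving 13.83°.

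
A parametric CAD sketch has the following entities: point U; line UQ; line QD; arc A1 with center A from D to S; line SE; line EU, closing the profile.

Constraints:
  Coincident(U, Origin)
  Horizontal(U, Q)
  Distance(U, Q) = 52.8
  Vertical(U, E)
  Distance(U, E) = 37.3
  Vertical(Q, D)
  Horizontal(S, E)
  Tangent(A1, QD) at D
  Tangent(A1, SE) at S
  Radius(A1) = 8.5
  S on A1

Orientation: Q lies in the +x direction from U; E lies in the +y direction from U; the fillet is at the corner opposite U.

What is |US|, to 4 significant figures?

57.91

U is at the origin; UQ is horizontal with |UQ| = 52.8 and Q on the +x side, so Q = (52.80, 0.000). UE is vertical with |UE| = 37.3 and E on the +y side, so E = (0.000, 37.30). The virtual corner opposite U is at (52.80, 37.30). Since A1 is tangent to QD there, AD ⟂ QD and A1 meets SE tangentially, so AS is at right angles to SE, with radius 8.5, so the center A sits 8.5 in from both sides at A = (44.30, 28.80). That places the tangent points at D = (52.80, 28.80) on QD and S = (44.30, 37.30) on SE. Then |US| = |S − U| = 57.91.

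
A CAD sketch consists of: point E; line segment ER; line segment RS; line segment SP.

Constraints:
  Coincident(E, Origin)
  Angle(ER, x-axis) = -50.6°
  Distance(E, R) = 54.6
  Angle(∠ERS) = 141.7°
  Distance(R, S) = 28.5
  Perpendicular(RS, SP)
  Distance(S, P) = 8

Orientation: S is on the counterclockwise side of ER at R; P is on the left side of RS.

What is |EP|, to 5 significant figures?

75.884

E is at the origin; ER runs at -50.6° with length 54.6, so R = 54.6·(cos -50.6°, sin -50.6°) = (34.656, -42.191). ∠ERS = 141.7°, so RS runs at -50.6° + (180° − 141.7°) = -12.300° from the x-axis; with |RS| = 28.5, S = R + 28.5·(cos -12.300°, sin -12.300°) = (62.502, -48.263). RS ⟂ SP; with |SP| = 8.0 on the left of RS, P = S + 8.0·(0.21303, 0.97705) = (64.206, -40.446). Then |EP| = |P − E| = 75.884.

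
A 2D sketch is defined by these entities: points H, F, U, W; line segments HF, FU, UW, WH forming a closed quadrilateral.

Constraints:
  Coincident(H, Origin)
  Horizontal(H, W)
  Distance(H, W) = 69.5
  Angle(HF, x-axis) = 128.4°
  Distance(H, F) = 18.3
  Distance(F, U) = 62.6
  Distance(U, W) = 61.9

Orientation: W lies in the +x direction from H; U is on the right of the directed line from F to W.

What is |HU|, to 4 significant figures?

44.48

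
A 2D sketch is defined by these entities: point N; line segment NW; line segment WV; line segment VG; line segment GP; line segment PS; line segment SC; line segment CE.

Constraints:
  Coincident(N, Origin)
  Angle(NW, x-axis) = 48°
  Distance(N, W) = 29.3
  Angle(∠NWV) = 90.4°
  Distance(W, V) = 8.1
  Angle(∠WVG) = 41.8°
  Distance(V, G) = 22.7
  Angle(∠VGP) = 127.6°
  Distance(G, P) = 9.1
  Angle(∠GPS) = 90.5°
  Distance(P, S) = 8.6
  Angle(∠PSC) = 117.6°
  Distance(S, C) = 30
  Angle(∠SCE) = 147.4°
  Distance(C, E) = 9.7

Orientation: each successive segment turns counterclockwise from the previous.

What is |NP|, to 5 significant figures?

23.652

∠WVG = 41.8° gives VG at -84.200° from the x-axis; with |VG| = 22.7, G = (15.918, 4.6522). ∠VGP = 127.6° gives GP at -31.800° from the x-axis; with |GP| = 9.1, P = (23.652, -0.14310). Then |NP| = |P − N| = 23.652.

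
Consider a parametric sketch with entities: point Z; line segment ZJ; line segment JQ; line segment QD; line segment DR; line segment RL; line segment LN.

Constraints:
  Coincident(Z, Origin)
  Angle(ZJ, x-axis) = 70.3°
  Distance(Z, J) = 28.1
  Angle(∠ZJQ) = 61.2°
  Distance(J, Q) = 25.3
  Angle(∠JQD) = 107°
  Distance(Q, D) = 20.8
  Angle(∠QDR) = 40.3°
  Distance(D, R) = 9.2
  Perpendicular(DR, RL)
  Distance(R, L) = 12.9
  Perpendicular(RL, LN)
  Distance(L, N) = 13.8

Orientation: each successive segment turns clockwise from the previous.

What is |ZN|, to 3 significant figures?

31.5

DR is perpendicular to RL, so RL runs at 8.80°; with |RL| = 12.9, L = (26.7, 0.837). The perpendicularity gives LN at right angles to RL, so LN runs at -81.2°; with |LN| = 13.8, N = (28.8, -12.8). Then |ZN| = |N − Z| = 31.5.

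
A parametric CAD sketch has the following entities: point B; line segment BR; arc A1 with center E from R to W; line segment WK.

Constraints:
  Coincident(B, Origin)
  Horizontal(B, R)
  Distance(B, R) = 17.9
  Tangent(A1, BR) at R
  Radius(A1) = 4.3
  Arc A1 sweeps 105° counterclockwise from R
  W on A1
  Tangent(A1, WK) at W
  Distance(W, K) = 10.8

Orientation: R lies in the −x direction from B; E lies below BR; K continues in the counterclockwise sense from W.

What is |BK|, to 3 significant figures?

24.9

B is at the origin; BR is horizontal with |BR| = 17.9 and R on the −x side, so R = (-17.9, 0.00). Tangency of A1 to BR means the radius ER is perpendicular to BR, so E = R + (0, -4.3) = (-17.9, -4.30). On A1, R sits at bearing 90° from E; a 105° counterclockwise sweep puts W at bearing 195°, so W = E + 4.3·(cos 195°, sin 195°) = (-22.1, -5.41). Tangency of A1 to WK means the radius EW is perpendicular to WK, so WK runs along (−sin 195°, cos 195°); with |WK| = 10.8, K = (-19.3, -15.8). Then |BK| = |K − B| = 24.9.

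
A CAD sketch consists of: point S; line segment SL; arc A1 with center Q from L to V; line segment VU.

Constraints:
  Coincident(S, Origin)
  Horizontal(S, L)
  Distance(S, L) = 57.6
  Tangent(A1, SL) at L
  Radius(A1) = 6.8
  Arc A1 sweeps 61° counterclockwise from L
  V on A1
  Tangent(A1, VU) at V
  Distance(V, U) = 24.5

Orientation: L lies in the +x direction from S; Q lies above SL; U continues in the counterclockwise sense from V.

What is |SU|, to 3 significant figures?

79.4

S is at the origin; SL is horizontal with |SL| = 57.6 and L on the +x side, so L = (57.6, 0.00). Tangency of A1 to SL means the radius QL is perpendicular to SL, so Q = L + (0, 6.8) = (57.6, 6.80). On A1, L sits at bearing -90° from Q; a 61° counterclockwise sweep puts V at bearing -29°, so V = Q + 6.8·(cos -29°, sin -29°) = (63.5, 3.50). The tangent condition forces QV to be normal to VU, so VU runs along (−sin -29°, cos -29°); with |VU| = 24.5, U = (75.4, 24.9). Then |SU| = |U − S| = 79.4.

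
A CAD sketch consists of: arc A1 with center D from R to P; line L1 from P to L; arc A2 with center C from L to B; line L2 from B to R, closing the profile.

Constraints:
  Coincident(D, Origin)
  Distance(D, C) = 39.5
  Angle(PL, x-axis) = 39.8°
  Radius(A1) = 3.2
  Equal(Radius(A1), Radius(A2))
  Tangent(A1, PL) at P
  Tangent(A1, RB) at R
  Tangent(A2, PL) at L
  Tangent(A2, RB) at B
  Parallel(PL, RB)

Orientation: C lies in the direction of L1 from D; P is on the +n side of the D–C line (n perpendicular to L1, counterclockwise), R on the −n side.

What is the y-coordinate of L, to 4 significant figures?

27.74

The slot axis is L1's direction at 39.8°, so u = (cos 39.8°, sin 39.8°) = (0.7683, 0.6401) and n = (−sin 39.8°, cos 39.8°) = (-0.6401, 0.7683). D is at the origin and C lies 39.5 along u from D, so C = 39.5·u = (30.35, 25.28). Tangency of A1 to both parallel lines with radius 3.2 puts P and R at D ± 3.2·n: P = (-2.048, 2.459), R = (2.048, -2.459). Equal radii place L and B the same way about C: L = C + 3.2·n = (28.30, 27.74), B = C − 3.2·n = (32.40, 22.83). So L.y = 27.74.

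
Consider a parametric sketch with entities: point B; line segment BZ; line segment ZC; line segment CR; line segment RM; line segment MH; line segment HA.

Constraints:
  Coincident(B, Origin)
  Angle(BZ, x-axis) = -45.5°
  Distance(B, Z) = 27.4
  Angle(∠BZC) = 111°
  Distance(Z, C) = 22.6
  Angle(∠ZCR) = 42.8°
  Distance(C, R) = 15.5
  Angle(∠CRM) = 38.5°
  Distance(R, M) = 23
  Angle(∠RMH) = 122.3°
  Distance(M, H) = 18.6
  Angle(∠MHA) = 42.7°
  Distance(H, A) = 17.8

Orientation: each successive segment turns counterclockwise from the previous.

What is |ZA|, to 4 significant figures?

24.82

B is at the origin; BZ runs at -45.5° with length 27.4, so Z = (19.20, -19.54). ∠BZC = 111.0° gives ZC at 23.50° from the x-axis; with |ZC| = 22.6, C = (39.93, -10.53). ∠ZCR = 42.8° gives CR at 160.7° from the x-axis; with |CR| = 15.5, R = (25.30, -5.408). ∠CRM = 38.5° gives RM at -57.80° from the x-axis; with |RM| = 23.0, M = (37.56, -24.87). ∠RMH = 122.3° gives MH at -0.1000° from the x-axis; with |MH| = 18.6, H = (56.16, -24.90). ∠MHA = 42.7° gives HA at 137.2° from the x-axis; with |HA| = 17.8, A = (43.10, -12.81). Then |ZA| = |A − Z| = 24.82.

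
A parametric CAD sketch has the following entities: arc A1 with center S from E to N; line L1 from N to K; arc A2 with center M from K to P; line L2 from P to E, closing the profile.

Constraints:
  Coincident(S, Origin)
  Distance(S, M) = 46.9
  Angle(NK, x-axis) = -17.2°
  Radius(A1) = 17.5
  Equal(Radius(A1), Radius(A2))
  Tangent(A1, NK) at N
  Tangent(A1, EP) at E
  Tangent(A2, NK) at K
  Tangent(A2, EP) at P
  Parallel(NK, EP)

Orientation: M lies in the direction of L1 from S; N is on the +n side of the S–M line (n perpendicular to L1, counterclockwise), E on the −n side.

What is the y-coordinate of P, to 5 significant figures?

-30.586

The slot axis is L1's direction at -17.2°, so u = (cos -17.2°, sin -17.2°) = (0.95528, -0.29571) and n = (−sin -17.2°, cos -17.2°) = (0.29571, 0.95528). S is at the origin and M lies 46.9 along u from S, so M = 46.9·u = (44.803, -13.869). Tangency of A1 to both parallel lines with radius 17.5 puts N and E at S ± 17.5·n: N = (5.1749, 16.717), E = (-5.1749, -16.717). Equal radii place K and P the same way about M: K = M + 17.5·n = (49.977, 2.8487), P = M − 17.5·n = (39.628, -30.586). So P.y = -30.586.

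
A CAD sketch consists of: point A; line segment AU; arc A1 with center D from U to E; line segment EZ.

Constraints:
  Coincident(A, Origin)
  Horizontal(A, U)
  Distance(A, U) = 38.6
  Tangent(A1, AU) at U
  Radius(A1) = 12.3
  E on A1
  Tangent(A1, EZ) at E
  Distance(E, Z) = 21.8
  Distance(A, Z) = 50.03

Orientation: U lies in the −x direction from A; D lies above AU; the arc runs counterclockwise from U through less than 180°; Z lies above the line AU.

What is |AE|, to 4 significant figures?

31.42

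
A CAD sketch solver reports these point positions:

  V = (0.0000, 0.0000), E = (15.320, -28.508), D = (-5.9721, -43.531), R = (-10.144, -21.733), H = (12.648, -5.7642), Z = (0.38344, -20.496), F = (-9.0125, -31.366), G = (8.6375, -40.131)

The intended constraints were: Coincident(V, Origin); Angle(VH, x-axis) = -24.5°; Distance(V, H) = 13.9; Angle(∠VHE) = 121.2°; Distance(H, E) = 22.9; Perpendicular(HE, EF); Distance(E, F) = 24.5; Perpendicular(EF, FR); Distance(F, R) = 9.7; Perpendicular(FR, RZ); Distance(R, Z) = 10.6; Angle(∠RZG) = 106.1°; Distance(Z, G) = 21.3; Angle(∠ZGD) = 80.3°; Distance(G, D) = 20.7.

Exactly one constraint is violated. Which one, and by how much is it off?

Distance(G, D) = 20.7 — off by 5.70.

V = (0.00, 0.00) ✓; VH at -24.50° ✓; |VH| = 13.90 ✓; ∠VHE = 121.2° ✓; |HE| = 22.90 ✓; ∠(HE, EF) = 90.00° ✓; |EF| = 24.50 ✓; ∠(EF, FR) = 90.00° ✓; |FR| = 9.699 ✓; ∠(FR, RZ) = 90.00° ✓; |RZ| = 10.60 ✓; ∠RZG = 106.1° ✓; |ZG| = 21.30 ✓; ∠ZGD = 80.30° ✓; |GD| = 15.00 ✗.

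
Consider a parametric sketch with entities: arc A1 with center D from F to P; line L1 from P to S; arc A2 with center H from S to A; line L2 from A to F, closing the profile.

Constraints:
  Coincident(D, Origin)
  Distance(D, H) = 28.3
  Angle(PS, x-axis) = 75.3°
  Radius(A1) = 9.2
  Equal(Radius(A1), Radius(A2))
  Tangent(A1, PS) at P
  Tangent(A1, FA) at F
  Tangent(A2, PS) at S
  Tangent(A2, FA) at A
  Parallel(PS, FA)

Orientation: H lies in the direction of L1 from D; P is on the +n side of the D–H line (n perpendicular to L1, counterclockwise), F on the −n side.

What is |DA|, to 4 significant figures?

29.76

The slot axis is L1's direction at 75.3°, so u = (cos 75.3°, sin 75.3°) = (0.2538, 0.9673) and n = (−sin 75.3°, cos 75.3°) = (-0.9673, 0.2538). D is at the origin and H lies 28.3 along u from D, so H = 28.3·u = (7.181, 27.37). Tangency of A1 to both parallel lines with radius 9.2 puts P and F at D ± 9.2·n: P = (-8.899, 2.335), F = (8.899, -2.335). Equal radii place S and A the same way about H: S = H + 9.2·n = (-1.718, 29.71), A = H − 9.2·n = (16.08, 25.04). Then |DA| = |A − D| = 29.76.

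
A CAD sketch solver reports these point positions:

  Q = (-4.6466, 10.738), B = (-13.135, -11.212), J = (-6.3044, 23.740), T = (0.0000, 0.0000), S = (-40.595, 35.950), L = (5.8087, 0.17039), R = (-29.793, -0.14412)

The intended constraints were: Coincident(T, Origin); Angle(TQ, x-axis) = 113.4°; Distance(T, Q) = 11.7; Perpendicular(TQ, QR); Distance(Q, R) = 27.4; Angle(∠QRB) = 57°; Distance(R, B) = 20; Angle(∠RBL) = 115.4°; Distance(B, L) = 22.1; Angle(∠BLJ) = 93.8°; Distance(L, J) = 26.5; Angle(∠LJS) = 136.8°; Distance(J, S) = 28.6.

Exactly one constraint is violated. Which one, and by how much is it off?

Distance(J, S) = 28.6 — off by 7.80.

T = (0.00, 0.00) ✓; TQ at 113.4° ✓; |TQ| = 11.70 ✓; ∠(TQ, QR) = 90.00° ✓; |QR| = 27.40 ✓; ∠QRB = 57.00° ✓; |RB| = 20.00 ✓; ∠RBL = 115.4° ✓; |BL| = 22.10 ✓; ∠BLJ = 93.80° ✓; |LJ| = 26.50 ✓; ∠LJS = 136.8° ✓; |JS| = 36.40 ✗.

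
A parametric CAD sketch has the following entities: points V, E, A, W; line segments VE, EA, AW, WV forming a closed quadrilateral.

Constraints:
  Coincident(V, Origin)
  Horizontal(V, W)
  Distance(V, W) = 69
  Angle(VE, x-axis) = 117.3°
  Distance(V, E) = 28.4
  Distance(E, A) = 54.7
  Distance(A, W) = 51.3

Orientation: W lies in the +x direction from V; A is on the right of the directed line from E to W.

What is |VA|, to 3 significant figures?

27.4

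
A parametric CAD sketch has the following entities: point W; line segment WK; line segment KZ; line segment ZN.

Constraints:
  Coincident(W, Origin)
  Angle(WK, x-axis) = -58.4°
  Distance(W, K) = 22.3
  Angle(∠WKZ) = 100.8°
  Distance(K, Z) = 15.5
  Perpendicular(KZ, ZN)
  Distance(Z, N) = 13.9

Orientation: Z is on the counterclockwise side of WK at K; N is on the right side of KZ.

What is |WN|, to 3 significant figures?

40.9

W is at the origin; WK runs at -58.4° with length 22.3, so K = 22.3·(cos -58.4°, sin -58.4°) = (11.7, -19.0). ∠WKZ = 100.8°, so KZ runs at -58.4° + (180° − 100.8°) = 20.8° from the x-axis; with |KZ| = 15.5, Z = K + 15.5·(cos 20.8°, sin 20.8°) = (26.2, -13.5). KZ is perpendicular to ZN; with |ZN| = 13.9 on the right of KZ, N = Z + 13.9·(0.355, -0.935) = (31.1, -26.5). Then |WN| = |N − W| = 40.9.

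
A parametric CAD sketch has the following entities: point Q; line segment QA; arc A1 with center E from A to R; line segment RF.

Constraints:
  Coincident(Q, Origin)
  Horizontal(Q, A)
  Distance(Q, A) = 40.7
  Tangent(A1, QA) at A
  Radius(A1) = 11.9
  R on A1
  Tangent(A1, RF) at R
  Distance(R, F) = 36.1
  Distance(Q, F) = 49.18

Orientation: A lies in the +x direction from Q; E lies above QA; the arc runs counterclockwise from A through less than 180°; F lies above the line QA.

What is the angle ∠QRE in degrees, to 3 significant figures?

26.0°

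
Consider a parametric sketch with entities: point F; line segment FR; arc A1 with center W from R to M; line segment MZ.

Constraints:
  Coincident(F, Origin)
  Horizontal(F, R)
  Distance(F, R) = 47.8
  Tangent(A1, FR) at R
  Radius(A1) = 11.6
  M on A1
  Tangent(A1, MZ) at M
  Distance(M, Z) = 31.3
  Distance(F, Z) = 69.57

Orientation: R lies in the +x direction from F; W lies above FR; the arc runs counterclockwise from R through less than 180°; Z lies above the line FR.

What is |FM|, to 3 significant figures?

60.8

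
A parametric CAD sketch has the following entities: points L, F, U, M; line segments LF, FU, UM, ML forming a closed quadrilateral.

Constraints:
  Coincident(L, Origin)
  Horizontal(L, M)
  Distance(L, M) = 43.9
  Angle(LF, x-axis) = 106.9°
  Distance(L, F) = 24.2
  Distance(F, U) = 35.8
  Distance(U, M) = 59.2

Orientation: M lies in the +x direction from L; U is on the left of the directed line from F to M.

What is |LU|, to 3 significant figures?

53.6

Checks: |FU| = 35.80 ✓; |UM| = 59.20 ✓.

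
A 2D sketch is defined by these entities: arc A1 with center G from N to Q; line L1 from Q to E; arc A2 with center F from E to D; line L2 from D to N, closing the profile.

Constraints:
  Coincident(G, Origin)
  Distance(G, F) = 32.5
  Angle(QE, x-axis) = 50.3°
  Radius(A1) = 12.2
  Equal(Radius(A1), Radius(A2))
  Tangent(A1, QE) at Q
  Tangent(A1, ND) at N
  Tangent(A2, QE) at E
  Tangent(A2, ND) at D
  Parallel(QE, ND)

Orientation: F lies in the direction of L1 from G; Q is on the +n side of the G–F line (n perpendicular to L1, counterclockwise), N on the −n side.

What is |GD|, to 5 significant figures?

34.714

The slot axis is L1's direction at 50.3°, so u = (cos 50.3°, sin 50.3°) = (0.63877, 0.76940) and n = (−sin 50.3°, cos 50.3°) = (-0.76940, 0.63877). G is at the origin and F lies 32.5 along u from G, so F = 32.5·u = (20.760, 25.005). Tangency of A1 to both parallel lines with radius 12.2 puts Q and N at G ± 12.2·n: Q = (-9.3867, 7.7930), N = (9.3867, -7.7930). Equal radii place E and D the same way about F: E = F + 12.2·n = (11.373, 32.798), D = F − 12.2·n = (30.147, 17.213). Then |GD| = |D − G| = 34.714.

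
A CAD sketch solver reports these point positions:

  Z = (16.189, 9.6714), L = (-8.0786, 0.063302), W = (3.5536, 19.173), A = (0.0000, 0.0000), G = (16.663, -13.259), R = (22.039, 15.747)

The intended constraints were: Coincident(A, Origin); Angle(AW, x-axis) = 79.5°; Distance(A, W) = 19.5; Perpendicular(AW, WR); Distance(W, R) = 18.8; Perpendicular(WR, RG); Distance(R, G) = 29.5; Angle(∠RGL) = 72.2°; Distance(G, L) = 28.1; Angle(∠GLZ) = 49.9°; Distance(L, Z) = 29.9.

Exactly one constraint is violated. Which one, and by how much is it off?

Distance(L, Z) = 29.9 — off by 3.80.

A = (0.00, 0.00) ✓; AW at 79.50° ✓; |AW| = 19.50 ✓; ∠(AW, WR) = 90.00° ✓; |WR| = 18.80 ✓; ∠(WR, RG) = 90.00° ✓; |RG| = 29.50 ✓; ∠RGL = 72.20° ✓; |GL| = 28.10 ✓; ∠GLZ = 49.90° ✓; |LZ| = 26.10 ✗.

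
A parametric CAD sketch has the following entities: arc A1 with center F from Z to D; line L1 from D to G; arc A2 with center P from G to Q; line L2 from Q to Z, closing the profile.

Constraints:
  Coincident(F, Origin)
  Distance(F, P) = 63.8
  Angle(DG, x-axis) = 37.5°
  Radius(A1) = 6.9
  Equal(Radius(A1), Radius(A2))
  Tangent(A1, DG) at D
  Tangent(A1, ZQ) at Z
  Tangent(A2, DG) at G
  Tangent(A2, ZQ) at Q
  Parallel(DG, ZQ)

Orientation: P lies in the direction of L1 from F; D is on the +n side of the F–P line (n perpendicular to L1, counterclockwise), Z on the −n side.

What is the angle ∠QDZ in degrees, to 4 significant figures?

77.79°

Tangency of A1 to both parallel lines with radius 6.9 puts D and Z at F ± 6.9·n: D = (-4.200, 5.474), Z = (4.200, -5.474). Equal radii place G and Q the same way about P: G = P + 6.9·n = (46.42, 44.31), Q = P − 6.9·n = (54.82, 33.36). Then cos ∠QDZ = DQ·DZ / (|DQ||DZ|), giving 77.79°.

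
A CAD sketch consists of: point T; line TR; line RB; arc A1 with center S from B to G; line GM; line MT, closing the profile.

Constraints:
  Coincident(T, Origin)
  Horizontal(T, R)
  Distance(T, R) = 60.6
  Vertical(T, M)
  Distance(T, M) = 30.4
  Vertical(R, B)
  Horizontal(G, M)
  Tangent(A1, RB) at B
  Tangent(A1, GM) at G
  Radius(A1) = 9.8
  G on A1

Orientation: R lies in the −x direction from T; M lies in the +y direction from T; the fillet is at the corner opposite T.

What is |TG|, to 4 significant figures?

59.20

T is at the origin; TR is horizontal with |TR| = 60.6 and R on the −x side, so R = (-60.60, 0.000). TM is vertical with |TM| = 30.4 and M on the +y side, so M = (0.000, 30.40). The virtual corner opposite T is at (-60.60, 30.40). The tangent condition forces SB to be normal to RB and A1 meets GM tangentially, so SG is at right angles to GM, with radius 9.8, so the center S sits 9.8 in from both sides at S = (-50.80, 20.60). That places the tangent points at B = (-60.60, 20.60) on RB and G = (-50.80, 30.40) on GM. Then |TG| = |G − T| = 59.20.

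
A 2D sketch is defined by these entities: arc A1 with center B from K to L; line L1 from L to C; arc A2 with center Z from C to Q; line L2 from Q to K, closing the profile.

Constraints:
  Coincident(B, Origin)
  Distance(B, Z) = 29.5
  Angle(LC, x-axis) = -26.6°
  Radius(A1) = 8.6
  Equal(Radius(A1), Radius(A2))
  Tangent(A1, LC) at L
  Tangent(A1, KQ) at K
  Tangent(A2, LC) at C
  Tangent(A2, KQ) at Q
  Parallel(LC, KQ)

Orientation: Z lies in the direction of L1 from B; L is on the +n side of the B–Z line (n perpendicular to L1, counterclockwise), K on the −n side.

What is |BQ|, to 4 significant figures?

30.73

The slot axis is L1's direction at -26.6°, so u = (cos -26.6°, sin -26.6°) = (0.8942, -0.4478) and n = (−sin -26.6°, cos -26.6°) = (0.4478, 0.8942). B is at the origin and Z lies 29.5 along u from B, so Z = 29.5·u = (26.38, -13.21). Tangency of A1 to both parallel lines with radius 8.6 puts L and K at B ± 8.6·n: L = (3.851, 7.690), K = (-3.851, -7.690). Equal radii place C and Q the same way about Z: C = Z + 8.6·n = (30.23, -5.519), Q = Z − 8.6·n = (22.53, -20.90). Then |BQ| = |Q − B| = 30.73.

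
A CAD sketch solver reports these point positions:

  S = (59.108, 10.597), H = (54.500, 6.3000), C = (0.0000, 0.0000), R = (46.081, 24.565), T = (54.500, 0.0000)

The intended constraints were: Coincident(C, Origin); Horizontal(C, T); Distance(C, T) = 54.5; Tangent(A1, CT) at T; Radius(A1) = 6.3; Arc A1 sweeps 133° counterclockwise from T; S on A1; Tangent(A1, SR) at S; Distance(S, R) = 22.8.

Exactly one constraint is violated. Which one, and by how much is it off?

Distance(S, R) = 22.8 — off by 3.70.

C = (0.00, 0.00) ✓; C.y = 0.00, T.y = 0.00 ✓; |CT| = 54.50 ✓; ∠(HT, TC) = 90.00° ✓; |HT| = 6.300 ✓; bearing(H→S) − bearing(H→T) = 133.0° ✓; |HS| = 6.301 ✓; ∠(HS, SR) = 90.00° ✓; |SR| = 19.10 ✗.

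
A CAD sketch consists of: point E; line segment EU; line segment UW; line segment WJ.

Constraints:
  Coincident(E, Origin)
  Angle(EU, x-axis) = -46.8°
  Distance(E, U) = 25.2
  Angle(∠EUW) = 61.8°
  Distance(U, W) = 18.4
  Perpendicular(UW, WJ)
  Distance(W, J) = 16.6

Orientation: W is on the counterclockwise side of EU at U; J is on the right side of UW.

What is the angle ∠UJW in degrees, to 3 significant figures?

47.9°

E is at the origin; EU runs at -46.8° with length 25.2, so U = 25.2·(cos -46.8°, sin -46.8°) = (17.3, -18.4). ∠EUW = 61.8°, so UW runs at -46.8° + (180° − 61.8°) = 71.4° from the x-axis; with |UW| = 18.4, W = U + 18.4·(cos 71.4°, sin 71.4°) = (23.1, -0.931). UW is perpendicular to WJ; with |WJ| = 16.6 on the right of UW, J = W + 16.6·(0.948, -0.319) = (38.9, -6.23). Then cos ∠UJW = JU·JW / (|JU||JW|), giving 47.9°.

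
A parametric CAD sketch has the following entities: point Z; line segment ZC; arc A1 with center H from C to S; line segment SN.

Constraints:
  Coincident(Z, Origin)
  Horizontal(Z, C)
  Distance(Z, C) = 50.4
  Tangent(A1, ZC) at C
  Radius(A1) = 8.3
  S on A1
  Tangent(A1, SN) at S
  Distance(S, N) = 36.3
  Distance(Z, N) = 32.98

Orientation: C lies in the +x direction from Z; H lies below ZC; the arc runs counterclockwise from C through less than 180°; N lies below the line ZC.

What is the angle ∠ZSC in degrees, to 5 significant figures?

155.22°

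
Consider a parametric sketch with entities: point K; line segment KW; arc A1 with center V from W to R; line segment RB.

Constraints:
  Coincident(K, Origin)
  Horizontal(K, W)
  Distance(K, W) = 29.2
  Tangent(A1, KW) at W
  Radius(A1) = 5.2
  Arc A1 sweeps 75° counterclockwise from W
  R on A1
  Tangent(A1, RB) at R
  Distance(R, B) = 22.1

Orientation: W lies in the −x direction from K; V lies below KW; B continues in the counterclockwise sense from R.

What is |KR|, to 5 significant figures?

34.439

K is at the origin; K and W share the same y with |KW| = 29.2 and W on the −x side, so W = (-29.200, 0.0000). Tangency of A1 to KW means the radius VW is perpendicular to KW, so V = W + (0, -5.2) = (-29.200, -5.2000). On A1, W sits at bearing 90° from V; a 75° counterclockwise sweep puts R at bearing 165°, so R = V + 5.2·(cos 165°, sin 165°) = (-34.223, -3.8541). Then |KR| = |R − K| = 34.439.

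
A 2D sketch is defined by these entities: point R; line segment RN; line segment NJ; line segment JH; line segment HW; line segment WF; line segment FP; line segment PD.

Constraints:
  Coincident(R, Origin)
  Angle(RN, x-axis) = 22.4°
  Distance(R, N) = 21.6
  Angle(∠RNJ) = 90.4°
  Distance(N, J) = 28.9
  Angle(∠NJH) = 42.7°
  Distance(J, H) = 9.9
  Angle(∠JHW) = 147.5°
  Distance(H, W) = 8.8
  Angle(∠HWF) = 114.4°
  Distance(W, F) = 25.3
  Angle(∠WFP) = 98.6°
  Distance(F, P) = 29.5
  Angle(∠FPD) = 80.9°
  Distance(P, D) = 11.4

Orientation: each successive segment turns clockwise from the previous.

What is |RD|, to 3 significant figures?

52.2

∠WFP = 98.6° gives FP at -24.0° from the x-axis; with |FP| = 29.5, P = (57.9, 2.39). ∠FPD = 80.9° gives PD at -123° from the x-axis; with |PD| = 11.4, D = (51.7, -7.16). Then |RD| = |D − R| = 52.2.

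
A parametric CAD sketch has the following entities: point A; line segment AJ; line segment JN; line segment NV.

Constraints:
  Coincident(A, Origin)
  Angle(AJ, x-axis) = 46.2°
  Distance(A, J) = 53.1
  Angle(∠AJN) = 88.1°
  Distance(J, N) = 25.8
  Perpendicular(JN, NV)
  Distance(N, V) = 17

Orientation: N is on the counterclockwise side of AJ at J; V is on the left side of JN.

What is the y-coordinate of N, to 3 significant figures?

55.6

A is at the origin; AJ runs at 46.2° with length 53.1, so J = 53.1·(cos 46.2°, sin 46.2°) = (36.8, 38.3). ∠AJN = 88.1°, so JN runs at 46.2° + (180° − 88.1°) = 138° from the x-axis; with |JN| = 25.8, N = J + 25.8·(cos 138°, sin 138°) = (17.5, 55.6). So N.y = 55.6.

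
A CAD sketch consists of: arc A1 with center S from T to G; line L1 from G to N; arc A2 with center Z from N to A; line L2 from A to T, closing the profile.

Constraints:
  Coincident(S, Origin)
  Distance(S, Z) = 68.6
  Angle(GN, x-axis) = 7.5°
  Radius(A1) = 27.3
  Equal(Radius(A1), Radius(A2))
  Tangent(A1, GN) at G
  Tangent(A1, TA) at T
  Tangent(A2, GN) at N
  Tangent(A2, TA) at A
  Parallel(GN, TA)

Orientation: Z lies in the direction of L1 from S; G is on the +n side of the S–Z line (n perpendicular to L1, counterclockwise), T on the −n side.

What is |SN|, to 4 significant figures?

73.83

The slot axis is L1's direction at 7.5°, so u = (cos 7.5°, sin 7.5°) = (0.9914, 0.1305) and n = (−sin 7.5°, cos 7.5°) = (-0.1305, 0.9914). S is at the origin and Z lies 68.6 along u from S, so Z = 68.6·u = (68.01, 8.954). Tangency of A1 to both parallel lines with radius 27.3 puts G and T at S ± 27.3·n: G = (-3.563, 27.07), T = (3.563, -27.07). Equal radii place N and A the same way about Z: N = Z + 27.3·n = (64.45, 36.02), A = Z − 27.3·n = (71.58, -18.11). Then |SN| = |N − S| = 73.83.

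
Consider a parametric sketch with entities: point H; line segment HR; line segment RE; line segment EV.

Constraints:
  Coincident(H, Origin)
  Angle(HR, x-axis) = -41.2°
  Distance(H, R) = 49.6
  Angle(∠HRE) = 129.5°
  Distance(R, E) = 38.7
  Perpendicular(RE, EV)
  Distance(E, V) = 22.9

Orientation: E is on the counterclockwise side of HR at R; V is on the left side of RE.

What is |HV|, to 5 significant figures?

71.912

H is at the origin; HR runs at -41.2° with length 49.6, so R = 49.6·(cos -41.2°, sin -41.2°) = (37.320, -32.671). ∠HRE = 129.5°, so RE runs at -41.2° + (180° − 129.5°) = 9.3000° from the x-axis; with |RE| = 38.7, E = R + 38.7·(cos 9.3000°, sin 9.3000°) = (75.511, -26.417). The perpendicularity gives EV at right angles to RE; with |EV| = 22.9 on the left of RE, V = E + 22.9·(-0.16160, 0.98686) = (71.810, -3.8179). Then |HV| = |V − H| = 71.912.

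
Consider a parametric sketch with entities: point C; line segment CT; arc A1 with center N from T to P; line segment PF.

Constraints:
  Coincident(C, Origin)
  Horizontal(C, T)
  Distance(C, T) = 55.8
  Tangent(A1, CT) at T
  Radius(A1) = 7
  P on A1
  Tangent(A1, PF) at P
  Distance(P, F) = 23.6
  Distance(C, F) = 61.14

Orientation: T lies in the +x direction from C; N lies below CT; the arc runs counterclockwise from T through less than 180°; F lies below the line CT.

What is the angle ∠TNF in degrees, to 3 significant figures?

172°

Checks: |NP| = 7.000 ✓; ∠(NP, PF) = 90.00° ✓; |PF| = 23.60 ✓; |CF| = 61.14 ✓.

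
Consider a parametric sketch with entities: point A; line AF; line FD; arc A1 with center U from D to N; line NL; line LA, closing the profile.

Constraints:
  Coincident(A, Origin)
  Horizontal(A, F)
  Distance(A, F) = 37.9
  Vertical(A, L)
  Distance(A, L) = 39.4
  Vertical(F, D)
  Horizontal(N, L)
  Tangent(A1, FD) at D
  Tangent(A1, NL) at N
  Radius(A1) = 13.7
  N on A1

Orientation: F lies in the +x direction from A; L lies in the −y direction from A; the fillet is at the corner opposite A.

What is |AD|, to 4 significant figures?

45.79

The virtual corner opposite A is at (37.90, -39.40). A1 meets FD tangentially, so UD is at right angles to FD and the tangent condition forces UN to be normal to NL, with radius 13.7, so the center U sits 13.7 in from both sides at U = (24.20, -25.70). That places the tangent points at D = (37.90, -25.70) on FD and N = (24.20, -39.40) on NL. Then |AD| = |D − A| = 45.79.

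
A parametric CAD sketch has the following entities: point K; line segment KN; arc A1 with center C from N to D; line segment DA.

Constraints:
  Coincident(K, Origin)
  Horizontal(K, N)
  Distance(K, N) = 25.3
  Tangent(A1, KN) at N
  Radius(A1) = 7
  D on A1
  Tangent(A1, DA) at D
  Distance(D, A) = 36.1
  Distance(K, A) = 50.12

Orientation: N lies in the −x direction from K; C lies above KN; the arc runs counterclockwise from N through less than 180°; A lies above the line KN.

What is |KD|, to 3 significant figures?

20.1

Checks: |KN| = 25.30 ✓; ∠(CN, NK) = 90.00° ✓; |CN| = 7.000 ✓; |CD| = 7.000 ✓; ∠(CD, DA) = 90.00° ✓; |DA| = 36.10 ✓; |KA| = 50.12 ✓.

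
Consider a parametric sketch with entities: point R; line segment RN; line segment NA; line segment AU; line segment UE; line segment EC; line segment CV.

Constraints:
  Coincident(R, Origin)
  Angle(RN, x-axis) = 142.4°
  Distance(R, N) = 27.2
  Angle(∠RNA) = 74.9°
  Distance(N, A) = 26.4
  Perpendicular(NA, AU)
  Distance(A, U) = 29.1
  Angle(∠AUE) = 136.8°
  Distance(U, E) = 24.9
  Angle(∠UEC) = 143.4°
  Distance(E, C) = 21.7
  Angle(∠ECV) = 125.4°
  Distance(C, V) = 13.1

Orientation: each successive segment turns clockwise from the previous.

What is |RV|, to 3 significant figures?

32.5

∠UEC = 143.4° gives EC at -132° from the x-axis; with |EC| = 21.7, C = (-0.135, -31.3). ∠ECV = 125.4° gives CV at 173° from the x-axis; with |CV| = 13.1, V = (-13.1, -29.7). Then |RV| = |V − R| = 32.5.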